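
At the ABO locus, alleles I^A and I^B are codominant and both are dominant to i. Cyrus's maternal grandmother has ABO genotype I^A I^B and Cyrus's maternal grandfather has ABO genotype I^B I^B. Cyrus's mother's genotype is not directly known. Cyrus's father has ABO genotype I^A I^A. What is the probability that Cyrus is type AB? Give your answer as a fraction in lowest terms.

3/4

Cyrus's mother's ABO genotype from I^A I^B × I^B I^B: 1/2 I^A I^B, 1/2 I^B I^B.
Crossing each possibility with the father I^A I^A and summing P(type AB): 1/2·1/2 + 1/2·1 = 3/4.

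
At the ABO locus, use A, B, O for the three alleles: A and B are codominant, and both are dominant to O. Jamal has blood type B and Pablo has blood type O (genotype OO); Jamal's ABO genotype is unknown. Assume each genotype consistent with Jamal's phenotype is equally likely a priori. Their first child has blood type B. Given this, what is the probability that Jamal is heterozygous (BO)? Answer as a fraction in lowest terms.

1/3

Possible genotypes: Jamal ∈ {BB, BO}; Pablo ∈ {OO}.
Weight each parental genotype pair by prior × P(type-B child):
  BB × OO: posterior weight 2/3.
  BO × OO: posterior weight 1/3.
Sum the posterior weight over pairs where Jamal is BO: 1/3.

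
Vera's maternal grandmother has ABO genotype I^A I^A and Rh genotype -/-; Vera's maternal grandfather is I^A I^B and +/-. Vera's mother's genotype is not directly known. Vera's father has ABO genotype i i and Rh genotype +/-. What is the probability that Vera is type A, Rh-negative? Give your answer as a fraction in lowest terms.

9/32

Vera's mother's ABO genotype from I^A I^A × I^A I^B: 1/2 I^A I^A, 1/2 I^A I^B.
Crossing each possibility with the father i i and summing P(type A): 1/2·1 + 1/2·1/2 = 3/4.
Similarly for Rh via the mother's Rh distribution: P(Rh-) = 3/8.
Independent loci: 3/4 × 3/8 = 9/32.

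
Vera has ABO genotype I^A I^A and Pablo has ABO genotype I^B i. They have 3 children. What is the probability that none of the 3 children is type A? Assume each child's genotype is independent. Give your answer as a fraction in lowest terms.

1/8

ABO cross I^A I^A × I^B i → 1/2 A, 1/2 AB.
So P(type A) = 1/2 per child.
P(not type A) = 1/2 for one child; (1/2)^3 = 1/8.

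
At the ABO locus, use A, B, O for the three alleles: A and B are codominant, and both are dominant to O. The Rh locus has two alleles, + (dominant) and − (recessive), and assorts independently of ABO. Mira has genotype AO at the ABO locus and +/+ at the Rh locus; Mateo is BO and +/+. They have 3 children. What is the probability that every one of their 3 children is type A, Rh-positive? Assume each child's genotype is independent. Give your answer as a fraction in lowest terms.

1/64

ABO cross AO × BO → 1/4 O, 1/4 A, 1/4 B, 1/4 AB.
Rh cross +/+ × +/+ → 1 Rh+; so P(type A, Rh-positive) = 1/4 × 1 = 1/4 per child.
All 3 independent: (1/4)^3 = 1/64.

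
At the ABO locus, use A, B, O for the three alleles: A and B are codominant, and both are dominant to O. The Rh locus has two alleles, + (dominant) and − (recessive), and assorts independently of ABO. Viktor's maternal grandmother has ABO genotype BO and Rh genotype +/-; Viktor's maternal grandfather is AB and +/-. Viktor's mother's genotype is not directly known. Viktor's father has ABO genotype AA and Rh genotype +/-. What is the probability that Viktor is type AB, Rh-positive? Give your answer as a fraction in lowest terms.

3/8

Viktor's mother's ABO genotype from BO × AB: 1/4 AB, 1/4 AO, 1/4 BB, 1/4 BO.
Crossing each possibility with the father AA and summing P(type AB): 1/4·1/2 + 1/4·0 + 1/4·1 + 1/4·1/2 = 1/2.
Similarly for Rh via the mother's Rh distribution: P(Rh+) = 3/4.
Independent loci: 1/2 × 3/4 = 3/8.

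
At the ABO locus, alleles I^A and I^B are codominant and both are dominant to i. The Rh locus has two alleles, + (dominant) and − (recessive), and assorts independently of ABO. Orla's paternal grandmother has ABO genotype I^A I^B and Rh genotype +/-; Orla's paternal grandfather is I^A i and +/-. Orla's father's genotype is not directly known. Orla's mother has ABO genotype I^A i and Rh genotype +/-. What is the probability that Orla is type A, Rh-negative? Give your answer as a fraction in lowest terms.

5/32

Orla's father's ABO genotype from I^A I^B × I^A i: 1/4 I^A I^A, 1/4 I^A I^B, 1/4 I^A i, 1/4 I^B i.
Crossing each possibility with the mother I^A i and summing P(type A): 1/4·1 + 1/4·1/2 + 1/4·3/4 + 1/4·1/4 = 5/8.
Similarly for Rh via the father's Rh distribution: P(Rh-) = 1/4.
Independent loci: 5/8 × 1/4 = 5/32.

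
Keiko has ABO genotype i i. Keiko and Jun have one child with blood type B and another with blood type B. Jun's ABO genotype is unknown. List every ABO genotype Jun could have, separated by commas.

For each candidate genotype of Jun, check whether crossing it with i i can produce every observed child phenotype.
  I^A I^A → possible child types {A} ✗
  I^A I^B → possible child types {A, B} ✓
  I^A i → possible child types {O, A} ✗
  I^B I^B → possible child types {B} ✓
  I^B i → possible child types {O, B} ✓
  i i → possible child types {O} ✗

I^A I^B, I^B I^B, I^B i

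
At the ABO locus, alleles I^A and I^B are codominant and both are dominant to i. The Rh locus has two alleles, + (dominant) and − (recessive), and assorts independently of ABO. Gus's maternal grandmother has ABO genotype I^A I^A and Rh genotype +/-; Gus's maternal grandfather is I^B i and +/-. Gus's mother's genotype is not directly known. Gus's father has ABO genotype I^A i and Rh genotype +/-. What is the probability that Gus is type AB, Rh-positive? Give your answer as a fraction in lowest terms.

3/32

Gus's mother's ABO genotype from I^A I^A × I^B i: 1/2 I^A I^B, 1/2 I^A i.
Crossing each possibility with the father I^A i and summing P(type AB): 1/2·1/4 + 1/2·0 = 1/8.
Similarly for Rh via the mother's Rh distribution: P(Rh+) = 3/4.
Independent loci: 1/8 × 3/4 = 3/32.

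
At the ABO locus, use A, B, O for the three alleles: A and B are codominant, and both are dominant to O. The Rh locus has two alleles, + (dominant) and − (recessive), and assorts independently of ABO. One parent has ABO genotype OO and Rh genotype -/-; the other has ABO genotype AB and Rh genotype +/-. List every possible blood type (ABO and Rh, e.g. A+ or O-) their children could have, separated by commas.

Gametes from OO × AB give offspring ABO genotypes AO, BO, i.e. phenotypes A, B.
Rh cross -/- × +/- → phenotypes Rh+, Rh-.
Combining independently: A+, A-, B+, B-.

A+, A-, B+, B-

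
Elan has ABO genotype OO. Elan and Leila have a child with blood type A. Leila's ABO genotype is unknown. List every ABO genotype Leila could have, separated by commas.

For each candidate genotype of Leila, check whether crossing it with OO can produce every observed child phenotype.
  AA → possible child types {A} ✓
  AB → possible child types {A, B} ✓
  AO → possible child types {O, A} ✓
  BB → possible child types {B} ✗
  BO → possible child types {O, B} ✗
  OO → possible child types {O} ✗

AA, AB, AO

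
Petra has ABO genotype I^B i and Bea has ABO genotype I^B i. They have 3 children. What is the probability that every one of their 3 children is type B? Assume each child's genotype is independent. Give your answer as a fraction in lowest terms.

27/64

ABO cross I^B i × I^B i → 1/4 O, 3/4 B.
So P(type B) = 3/4 per child.
All 3 independent: (3/4)^3 = 27/64.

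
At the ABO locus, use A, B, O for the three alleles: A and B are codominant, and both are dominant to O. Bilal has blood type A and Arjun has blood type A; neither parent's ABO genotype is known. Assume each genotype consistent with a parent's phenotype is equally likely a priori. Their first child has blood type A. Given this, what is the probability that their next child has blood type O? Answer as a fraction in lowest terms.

Possible genotypes: Bilal ∈ {AA, AO}; Arjun ∈ {AA, AO}.
Weight each parental genotype pair by prior × P(type-A child):
  AA × AA: posterior weight 4/15; P(next child type O) = 0.
  AA × AO: posterior weight 4/15; P(next child type O) = 0.
  AO × AA: posterior weight 4/15; P(next child type O) = 0.
  AO × AO: posterior weight 1/5; P(next child type O) = 1/4.
Weighted sum = 1/20.

1/20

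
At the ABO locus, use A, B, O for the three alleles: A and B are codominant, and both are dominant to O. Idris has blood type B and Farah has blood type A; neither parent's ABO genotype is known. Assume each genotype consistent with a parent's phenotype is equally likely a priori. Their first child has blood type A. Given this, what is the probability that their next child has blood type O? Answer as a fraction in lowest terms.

1/12

Possible genotypes: Idris ∈ {BB, BO}; Farah ∈ {AA, AO}.
Weight each parental genotype pair by prior × P(type-A child):
  BO × AA: posterior weight 2/3; P(next child type O) = 0.
  BO × AO: posterior weight 1/3; P(next child type O) = 1/4.
Weighted sum = 1/12.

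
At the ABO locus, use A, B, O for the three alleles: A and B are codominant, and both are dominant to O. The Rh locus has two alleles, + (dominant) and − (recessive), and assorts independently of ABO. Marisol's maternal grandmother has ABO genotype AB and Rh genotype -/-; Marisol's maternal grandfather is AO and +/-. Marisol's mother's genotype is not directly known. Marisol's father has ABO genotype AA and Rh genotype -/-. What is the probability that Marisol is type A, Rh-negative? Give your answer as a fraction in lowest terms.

9/16

Marisol's mother's ABO genotype from AB × AO: 1/4 AA, 1/4 AB, 1/4 AO, 1/4 BO.
Crossing each possibility with the father AA and summing P(type A): 1/4·1 + 1/4·1/2 + 1/4·1 + 1/4·1/2 = 3/4.
Similarly for Rh via the mother's Rh distribution: P(Rh-) = 3/4.
Independent loci: 3/4 × 3/4 = 9/16.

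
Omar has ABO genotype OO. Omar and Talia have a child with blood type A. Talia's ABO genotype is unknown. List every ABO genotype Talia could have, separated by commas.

AA, AB, AO

For each candidate genotype of Talia, check whether crossing it with OO can produce every observed child phenotype.
  AA → possible child types {A} ✓
  AB → possible child types {A, B} ✓
  AO → possible child types {O, A} ✓
  BB → possible child types {B} ✗
  BO → possible child types {O, B} ✗
  OO → possible child types {O} ✗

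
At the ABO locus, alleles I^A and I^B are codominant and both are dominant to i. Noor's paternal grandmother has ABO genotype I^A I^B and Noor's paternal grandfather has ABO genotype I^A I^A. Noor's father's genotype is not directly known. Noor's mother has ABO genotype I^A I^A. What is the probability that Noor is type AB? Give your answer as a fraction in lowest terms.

1/4

Noor's father's ABO genotype from I^A I^B × I^A I^A: 1/2 I^A I^A, 1/2 I^A I^B.
Crossing each possibility with the mother I^A I^A and summing P(type AB): 1/2·0 + 1/2·1/2 = 1/4.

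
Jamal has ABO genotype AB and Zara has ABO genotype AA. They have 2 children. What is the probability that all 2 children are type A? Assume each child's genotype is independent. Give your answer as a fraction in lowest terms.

ABO cross AB × AA → 1/2 A, 1/2 AB.
So P(type A) = 1/2 per child.
All 2 independent: (1/2)^2 = 1/4.

1/4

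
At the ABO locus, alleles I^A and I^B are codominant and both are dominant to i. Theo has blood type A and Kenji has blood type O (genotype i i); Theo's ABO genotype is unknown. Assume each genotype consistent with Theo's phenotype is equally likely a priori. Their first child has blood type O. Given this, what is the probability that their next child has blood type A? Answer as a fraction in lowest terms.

Possible genotypes: Theo ∈ {I^A I^A, I^A i}; Kenji ∈ {i i}.
Weight each parental genotype pair by prior × P(type-O child):
  I^A i × i i: posterior weight 1; P(next child type A) = 1/2.
Weighted sum = 1/2.

1/2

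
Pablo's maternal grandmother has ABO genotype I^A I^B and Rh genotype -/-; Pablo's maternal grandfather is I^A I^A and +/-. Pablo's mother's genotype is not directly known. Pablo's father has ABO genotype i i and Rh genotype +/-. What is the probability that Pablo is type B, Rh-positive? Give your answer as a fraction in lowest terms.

5/32

Pablo's mother's ABO genotype from I^A I^B × I^A I^A: 1/2 I^A I^A, 1/2 I^A I^B.
Crossing each possibility with the father i i and summing P(type B): 1/2·0 + 1/2·1/2 = 1/4.
Similarly for Rh via the mother's Rh distribution: P(Rh+) = 5/8.
Independent loci: 1/4 × 5/8 = 5/32.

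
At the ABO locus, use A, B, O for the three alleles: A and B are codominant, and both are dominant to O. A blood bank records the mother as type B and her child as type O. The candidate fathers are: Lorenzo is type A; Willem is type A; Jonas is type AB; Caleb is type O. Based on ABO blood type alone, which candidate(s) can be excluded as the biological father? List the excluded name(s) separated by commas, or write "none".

Jonas

A candidate is excluded only if no genotype consistent with his phenotype could produce a type O child with a type B mother.
Jonas (type AB): no genotype consistent with that phenotype can produce a type-O child with a type-B mother.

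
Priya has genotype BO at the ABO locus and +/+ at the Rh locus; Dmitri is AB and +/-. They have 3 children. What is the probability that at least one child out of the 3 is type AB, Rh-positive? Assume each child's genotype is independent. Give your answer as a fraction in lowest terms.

ABO cross BO × AB → 1/4 A, 1/2 B, 1/4 AB.
Rh cross +/+ × +/- → 1 Rh+; so P(type AB, Rh-positive) = 1/4 × 1 = 1/4 per child.
P(none) = (3/4)^3 = 27/64; P(at least one) = 1 − 27/64 = 37/64.

37/64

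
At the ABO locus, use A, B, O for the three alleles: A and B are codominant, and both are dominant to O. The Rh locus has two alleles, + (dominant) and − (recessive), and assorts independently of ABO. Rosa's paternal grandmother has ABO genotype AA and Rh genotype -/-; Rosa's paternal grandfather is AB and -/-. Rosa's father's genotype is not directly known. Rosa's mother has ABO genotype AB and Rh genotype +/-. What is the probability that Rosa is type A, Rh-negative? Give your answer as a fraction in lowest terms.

Rosa's father's ABO genotype from AA × AB: 1/2 AA, 1/2 AB.
Crossing each possibility with the mother AB and summing P(type A): 1/2·1/2 + 1/2·1/4 = 3/8.
Similarly for Rh via the father's Rh distribution: P(Rh-) = 1/2.
Independent loci: 3/8 × 1/2 = 3/16.

3/16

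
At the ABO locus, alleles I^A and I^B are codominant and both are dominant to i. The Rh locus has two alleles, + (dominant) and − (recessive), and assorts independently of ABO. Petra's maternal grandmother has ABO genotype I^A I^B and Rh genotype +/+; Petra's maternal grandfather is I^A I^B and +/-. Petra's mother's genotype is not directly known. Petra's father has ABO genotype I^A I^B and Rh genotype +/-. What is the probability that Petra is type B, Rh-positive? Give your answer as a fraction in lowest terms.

Petra's mother's ABO genotype from I^A I^B × I^A I^B: 1/4 I^A I^A, 1/2 I^A I^B, 1/4 I^B I^B.
Crossing each possibility with the father I^A I^B and summing P(type B): 1/4·0 + 1/2·1/4 + 1/4·1/2 = 1/4.
Similarly for Rh via the mother's Rh distribution: P(Rh+) = 7/8.
Independent loci: 1/4 × 7/8 = 7/32.

7/32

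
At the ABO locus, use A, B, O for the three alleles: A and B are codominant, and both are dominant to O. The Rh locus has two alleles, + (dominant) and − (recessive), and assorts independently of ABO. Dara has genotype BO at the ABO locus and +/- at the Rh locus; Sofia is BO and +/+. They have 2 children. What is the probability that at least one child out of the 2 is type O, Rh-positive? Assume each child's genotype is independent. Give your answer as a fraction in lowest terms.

ABO cross BO × BO → 1/4 O, 3/4 B.
Rh cross +/- × +/+ → 1 Rh+; so P(type O, Rh-positive) = 1/4 × 1 = 1/4 per child.
P(none) = (3/4)^2 = 9/16; P(at least one) = 1 − 9/16 = 7/16.

7/16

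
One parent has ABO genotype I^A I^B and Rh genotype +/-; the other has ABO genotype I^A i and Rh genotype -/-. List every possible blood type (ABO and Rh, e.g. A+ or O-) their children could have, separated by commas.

A+, A-, B+, B-, AB+, AB-

Gametes from I^A I^B × I^A i give offspring ABO genotypes I^A I^A, I^A I^B, I^A i, I^B i, i.e. phenotypes A, B, AB.
Rh cross +/- × -/- → phenotypes Rh+, Rh-.
Combining independently: A+, A-, B+, B-, AB+, AB-.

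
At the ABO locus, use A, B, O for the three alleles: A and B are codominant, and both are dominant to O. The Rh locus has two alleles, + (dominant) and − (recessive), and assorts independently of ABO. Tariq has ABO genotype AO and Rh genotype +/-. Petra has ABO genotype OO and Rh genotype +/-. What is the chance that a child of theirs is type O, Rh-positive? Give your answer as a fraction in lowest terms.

ABO cross AO × OO → offspring phenotypes: 1/2 O, 1/2 A.
Rh cross +/- × +/- → 3/4 Rh+, 1/4 Rh-.
Independent loci: P(type O, Rh-positive) = 1/2 × 3/4 = 3/8.

3/8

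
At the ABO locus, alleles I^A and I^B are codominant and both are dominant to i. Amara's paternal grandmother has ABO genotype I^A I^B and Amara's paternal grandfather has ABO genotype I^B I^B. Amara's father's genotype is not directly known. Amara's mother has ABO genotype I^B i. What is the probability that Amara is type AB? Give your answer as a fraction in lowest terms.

Amara's father's ABO genotype from I^A I^B × I^B I^B: 1/2 I^A I^B, 1/2 I^B I^B.
Crossing each possibility with the mother I^B i and summing P(type AB): 1/2·1/4 + 1/2·0 = 1/8.

1/8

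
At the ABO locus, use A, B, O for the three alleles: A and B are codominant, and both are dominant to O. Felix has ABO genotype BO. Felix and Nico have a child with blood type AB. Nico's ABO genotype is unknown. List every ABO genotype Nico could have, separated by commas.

For each candidate genotype of Nico, check whether crossing it with BO can produce every observed child phenotype.
  AA → possible child types {A, AB} ✓
  AB → possible child types {A, B, AB} ✓
  AO → possible child types {O, A, B, AB} ✓
  BB → possible child types {B} ✗
  BO → possible child types {O, B} ✗
  OO → possible child types {O, B} ✗

AA, AB, AO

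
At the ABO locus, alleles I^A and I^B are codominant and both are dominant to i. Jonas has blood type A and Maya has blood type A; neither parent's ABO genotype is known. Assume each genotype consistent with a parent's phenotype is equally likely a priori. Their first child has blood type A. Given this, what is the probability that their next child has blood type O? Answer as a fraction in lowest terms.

1/20

Possible genotypes: Jonas ∈ {I^A I^A, I^A i}; Maya ∈ {I^A I^A, I^A i}.
Weight each parental genotype pair by prior × P(type-A child):
  I^A I^A × I^A I^A: posterior weight 4/15; P(next child type O) = 0.
  I^A I^A × I^A i: posterior weight 4/15; P(next child type O) = 0.
  I^A i × I^A I^A: posterior weight 4/15; P(next child type O) = 0.
  I^A i × I^A i: posterior weight 1/5; P(next child type O) = 1/4.
Weighted sum = 1/20.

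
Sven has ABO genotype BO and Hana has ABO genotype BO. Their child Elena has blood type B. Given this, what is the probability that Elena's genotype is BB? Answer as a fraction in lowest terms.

1/3

Cross BO × BO → 1/4 BB, 1/2 BO, 1/4 OO.
Type-B genotypes among offspring: BB (1/4), BO (1/2); total 3/4.
P(BB | type B) = (1/4) / (3/4) = 1/3.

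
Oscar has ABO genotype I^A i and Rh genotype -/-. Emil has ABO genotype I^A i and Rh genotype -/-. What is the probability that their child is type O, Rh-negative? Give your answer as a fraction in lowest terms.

1/4

ABO cross I^A i × I^A i → offspring phenotypes: 1/4 O, 3/4 A.
Rh cross -/- × -/- → 1 Rh-.
Independent loci: P(type O, Rh-negative) = 1/4 × 1 = 1/4.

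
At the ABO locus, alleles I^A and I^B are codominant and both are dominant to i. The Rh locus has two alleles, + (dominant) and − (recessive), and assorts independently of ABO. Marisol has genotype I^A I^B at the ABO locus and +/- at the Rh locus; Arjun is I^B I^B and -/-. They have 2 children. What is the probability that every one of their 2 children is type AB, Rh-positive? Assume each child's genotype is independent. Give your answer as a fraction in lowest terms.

1/16

ABO cross I^A I^B × I^B I^B → 1/2 B, 1/2 AB.
Rh cross +/- × -/- → 1/2 Rh+, 1/2 Rh-; so P(type AB, Rh-positive) = 1/2 × 1/2 = 1/4 per child.
All 2 independent: (1/4)^2 = 1/16.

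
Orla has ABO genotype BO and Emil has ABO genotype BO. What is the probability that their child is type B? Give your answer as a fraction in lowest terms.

3/4

ABO cross BO × BO → offspring phenotypes: 1/4 O, 3/4 B.
So P(type B) = 3/4.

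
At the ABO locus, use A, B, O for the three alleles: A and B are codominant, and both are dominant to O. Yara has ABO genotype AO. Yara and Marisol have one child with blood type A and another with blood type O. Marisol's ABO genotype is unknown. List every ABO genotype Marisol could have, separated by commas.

For each candidate genotype of Marisol, check whether crossing it with AO can produce every observed child phenotype.
  AA → possible child types {A} ✗
  AB → possible child types {A, B, AB} ✗
  AO → possible child types {O, A} ✓
  BB → possible child types {B, AB} ✗
  BO → possible child types {O, A, B, AB} ✓
  OO → possible child types {O, A} ✓

AO, BO, OO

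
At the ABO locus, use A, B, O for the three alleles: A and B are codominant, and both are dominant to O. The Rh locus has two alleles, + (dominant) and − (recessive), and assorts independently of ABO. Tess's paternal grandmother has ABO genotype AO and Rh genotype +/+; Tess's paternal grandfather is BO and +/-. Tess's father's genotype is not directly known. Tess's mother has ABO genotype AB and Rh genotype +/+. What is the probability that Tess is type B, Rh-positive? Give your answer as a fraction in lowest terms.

Tess's father's ABO genotype from AO × BO: 1/4 AB, 1/4 AO, 1/4 BO, 1/4 OO.
Crossing each possibility with the mother AB and summing P(type B): 1/4·1/4 + 1/4·1/4 + 1/4·1/2 + 1/4·1/2 = 3/8.
Similarly for Rh via the father's Rh distribution: P(Rh+) = 1.
Independent loci: 3/8 × 1 = 3/8.

3/8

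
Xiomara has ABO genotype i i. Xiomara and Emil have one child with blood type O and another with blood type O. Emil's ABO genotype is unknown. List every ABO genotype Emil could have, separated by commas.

For each candidate genotype of Emil, check whether crossing it with i i can produce every observed child phenotype.
  I^A I^A → possible child types {A} ✗
  I^A I^B → possible child types {A, B} ✗
  I^A i → possible child types {O, A} ✓
  I^B I^B → possible child types {B} ✗
  I^B i → possible child types {O, B} ✓
  i i → possible child types {O} ✓

I^A i, I^B i, i i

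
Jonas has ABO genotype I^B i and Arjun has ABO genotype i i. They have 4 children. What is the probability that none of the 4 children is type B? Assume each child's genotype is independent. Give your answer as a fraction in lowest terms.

1/16

ABO cross I^B i × i i → 1/2 O, 1/2 B.
So P(type B) = 1/2 per child.
P(not type B) = 1/2 for one child; (1/2)^4 = 1/16.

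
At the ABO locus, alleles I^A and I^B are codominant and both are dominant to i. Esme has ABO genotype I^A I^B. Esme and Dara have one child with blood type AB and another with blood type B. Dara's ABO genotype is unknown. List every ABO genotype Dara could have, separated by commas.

I^A I^B, I^A i, I^B I^B, I^B i

For each candidate genotype of Dara, check whether crossing it with I^A I^B can produce every observed child phenotype.
  I^A I^A → possible child types {A, AB} ✗
  I^A I^B → possible child types {A, B, AB} ✓
  I^A i → possible child types {A, B, AB} ✓
  I^B I^B → possible child types {B, AB} ✓
  I^B i → possible child types {A, B, AB} ✓
  i i → possible child types {A, B} ✗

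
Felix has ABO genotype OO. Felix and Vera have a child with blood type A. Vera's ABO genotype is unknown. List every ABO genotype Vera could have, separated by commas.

For each candidate genotype of Vera, check whether crossing it with OO can produce every observed child phenotype.
  AA → possible child types {A} ✓
  AB → possible child types {A, B} ✓
  AO → possible child types {O, A} ✓
  BB → possible child types {B} ✗
  BO → possible child types {O, B} ✗
  OO → possible child types {O} ✗

AA, AB, AO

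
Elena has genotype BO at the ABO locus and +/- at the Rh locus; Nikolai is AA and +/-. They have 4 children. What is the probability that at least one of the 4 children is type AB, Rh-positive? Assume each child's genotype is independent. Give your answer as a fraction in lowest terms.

ABO cross BO × AA → 1/2 A, 1/2 AB.
Rh cross +/- × +/- → 3/4 Rh+, 1/4 Rh-; so P(type AB, Rh-positive) = 1/2 × 3/4 = 3/8 per child.
P(none) = (5/8)^4 = 625/4096; P(at least one) = 1 − 625/4096 = 3471/4096.

3471/4096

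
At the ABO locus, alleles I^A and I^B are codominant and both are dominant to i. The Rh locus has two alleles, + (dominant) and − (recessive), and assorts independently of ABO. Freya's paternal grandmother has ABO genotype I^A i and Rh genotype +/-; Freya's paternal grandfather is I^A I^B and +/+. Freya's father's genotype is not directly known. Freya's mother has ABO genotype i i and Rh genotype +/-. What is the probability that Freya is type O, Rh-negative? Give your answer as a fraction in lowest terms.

1/32

Freya's father's ABO genotype from I^A i × I^A I^B: 1/4 I^A I^A, 1/4 I^A I^B, 1/4 I^A i, 1/4 I^B i.
Crossing each possibility with the mother i i and summing P(type O): 1/4·0 + 1/4·0 + 1/4·1/2 + 1/4·1/2 = 1/4.
Similarly for Rh via the father's Rh distribution: P(Rh-) = 1/8.
Independent loci: 1/4 × 1/8 = 1/32.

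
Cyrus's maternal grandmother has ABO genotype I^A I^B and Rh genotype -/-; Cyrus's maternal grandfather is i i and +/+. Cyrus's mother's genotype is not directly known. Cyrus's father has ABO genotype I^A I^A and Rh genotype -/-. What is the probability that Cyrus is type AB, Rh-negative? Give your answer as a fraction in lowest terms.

1/8

Cyrus's mother's ABO genotype from I^A I^B × i i: 1/2 I^A i, 1/2 I^B i.
Crossing each possibility with the father I^A I^A and summing P(type AB): 1/2·0 + 1/2·1/2 = 1/4.
Similarly for Rh via the mother's Rh distribution: P(Rh-) = 1/2.
Independent loci: 1/4 × 1/2 = 1/8.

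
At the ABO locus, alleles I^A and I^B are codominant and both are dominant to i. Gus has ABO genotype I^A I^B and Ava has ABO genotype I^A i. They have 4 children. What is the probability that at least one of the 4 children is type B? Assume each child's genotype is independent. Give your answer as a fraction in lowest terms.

ABO cross I^A I^B × I^A i → 1/2 A, 1/4 B, 1/4 AB.
So P(type B) = 1/4 per child.
P(none) = (3/4)^4 = 81/256; P(at least one) = 1 − 81/256 = 175/256.

175/256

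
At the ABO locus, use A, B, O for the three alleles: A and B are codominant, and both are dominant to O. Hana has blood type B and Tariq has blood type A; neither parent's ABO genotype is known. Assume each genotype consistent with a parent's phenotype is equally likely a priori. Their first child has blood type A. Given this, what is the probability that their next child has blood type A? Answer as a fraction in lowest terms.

Possible genotypes: Hana ∈ {BB, BO}; Tariq ∈ {AA, AO}.
Weight each parental genotype pair by prior × P(type-A child):
  BO × AA: posterior weight 2/3; P(next child type A) = 1/2.
  BO × AO: posterior weight 1/3; P(next child type A) = 1/4.
Weighted sum = 5/12.

5/12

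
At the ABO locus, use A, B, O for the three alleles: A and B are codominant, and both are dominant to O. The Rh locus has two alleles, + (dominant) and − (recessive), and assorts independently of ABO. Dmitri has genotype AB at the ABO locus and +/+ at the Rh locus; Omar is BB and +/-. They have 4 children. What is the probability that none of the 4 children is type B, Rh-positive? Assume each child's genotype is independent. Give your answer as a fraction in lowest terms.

ABO cross AB × BB → 1/2 B, 1/2 AB.
Rh cross +/+ × +/- → 1 Rh+; so P(type B, Rh-positive) = 1/2 × 1 = 1/2 per child.
P(not type B, Rh-positive) = 1/2 for one child; (1/2)^4 = 1/16.

1/16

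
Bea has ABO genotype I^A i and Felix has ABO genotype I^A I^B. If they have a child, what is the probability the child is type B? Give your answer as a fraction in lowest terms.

1/4

ABO cross I^A i × I^A I^B → offspring phenotypes: 1/2 A, 1/4 B, 1/4 AB.
So P(type B) = 1/4.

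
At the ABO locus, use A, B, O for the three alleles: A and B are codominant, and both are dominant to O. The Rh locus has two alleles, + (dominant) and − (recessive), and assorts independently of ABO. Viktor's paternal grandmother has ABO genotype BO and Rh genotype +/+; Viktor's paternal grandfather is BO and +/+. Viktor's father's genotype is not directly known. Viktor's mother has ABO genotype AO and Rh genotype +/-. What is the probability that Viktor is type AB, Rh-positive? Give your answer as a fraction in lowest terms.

1/4

Viktor's father's ABO genotype from BO × BO: 1/4 BB, 1/2 BO, 1/4 OO.
Crossing each possibility with the mother AO and summing P(type AB): 1/4·1/2 + 1/2·1/4 + 1/4·0 = 1/4.
Similarly for Rh via the father's Rh distribution: P(Rh+) = 1.
Independent loci: 1/4 × 1 = 1/4.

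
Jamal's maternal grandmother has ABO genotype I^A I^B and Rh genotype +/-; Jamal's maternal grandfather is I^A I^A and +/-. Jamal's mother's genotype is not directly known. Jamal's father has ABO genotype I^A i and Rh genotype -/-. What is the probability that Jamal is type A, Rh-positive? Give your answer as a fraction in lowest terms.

Jamal's mother's ABO genotype from I^A I^B × I^A I^A: 1/2 I^A I^A, 1/2 I^A I^B.
Crossing each possibility with the father I^A i and summing P(type A): 1/2·1 + 1/2·1/2 = 3/4.
Similarly for Rh via the mother's Rh distribution: P(Rh+) = 1/2.
Independent loci: 3/4 × 1/2 = 3/8.

3/8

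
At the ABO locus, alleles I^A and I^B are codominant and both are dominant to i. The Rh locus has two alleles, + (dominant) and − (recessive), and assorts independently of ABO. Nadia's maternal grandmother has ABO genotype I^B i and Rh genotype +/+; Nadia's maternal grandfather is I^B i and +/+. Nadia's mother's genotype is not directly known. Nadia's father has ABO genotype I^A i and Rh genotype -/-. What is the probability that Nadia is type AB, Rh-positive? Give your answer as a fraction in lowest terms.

Nadia's mother's ABO genotype from I^B i × I^B i: 1/4 I^B I^B, 1/2 I^B i, 1/4 i i.
Crossing each possibility with the father I^A i and summing P(type AB): 1/4·1/2 + 1/2·1/4 + 1/4·0 = 1/4.
Similarly for Rh via the mother's Rh distribution: P(Rh+) = 1.
Independent loci: 1/4 × 1 = 1/4.

1/4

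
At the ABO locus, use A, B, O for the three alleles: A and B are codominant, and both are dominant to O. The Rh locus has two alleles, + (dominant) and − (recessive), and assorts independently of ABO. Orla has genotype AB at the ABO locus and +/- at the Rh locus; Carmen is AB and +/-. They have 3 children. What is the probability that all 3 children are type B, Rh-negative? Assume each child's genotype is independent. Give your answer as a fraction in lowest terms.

1/4096

ABO cross AB × AB → 1/4 A, 1/4 B, 1/2 AB.
Rh cross +/- × +/- → 3/4 Rh+, 1/4 Rh-; so P(type B, Rh-negative) = 1/4 × 1/4 = 1/16 per child.
All 3 independent: (1/16)^3 = 1/4096.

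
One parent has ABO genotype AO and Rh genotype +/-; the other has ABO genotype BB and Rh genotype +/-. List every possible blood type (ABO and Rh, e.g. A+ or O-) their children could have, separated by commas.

Gametes from AO × BB give offspring ABO genotypes AB, BO, i.e. phenotypes B, AB.
Rh cross +/- × +/- → phenotypes Rh+, Rh-.
Combining independently: B+, B-, AB+, AB-.

B+, B-, AB+, AB-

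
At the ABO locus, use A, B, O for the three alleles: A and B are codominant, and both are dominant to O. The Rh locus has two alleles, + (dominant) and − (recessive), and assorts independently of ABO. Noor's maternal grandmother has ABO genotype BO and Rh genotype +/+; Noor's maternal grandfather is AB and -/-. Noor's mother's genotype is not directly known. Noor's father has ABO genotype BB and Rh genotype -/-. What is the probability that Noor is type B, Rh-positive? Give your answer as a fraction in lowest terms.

3/8

Noor's mother's ABO genotype from BO × AB: 1/4 AB, 1/4 AO, 1/4 BB, 1/4 BO.
Crossing each possibility with the father BB and summing P(type B): 1/4·1/2 + 1/4·1/2 + 1/4·1 + 1/4·1 = 3/4.
Similarly for Rh via the mother's Rh distribution: P(Rh+) = 1/2.
Independent loci: 3/4 × 1/2 = 3/8.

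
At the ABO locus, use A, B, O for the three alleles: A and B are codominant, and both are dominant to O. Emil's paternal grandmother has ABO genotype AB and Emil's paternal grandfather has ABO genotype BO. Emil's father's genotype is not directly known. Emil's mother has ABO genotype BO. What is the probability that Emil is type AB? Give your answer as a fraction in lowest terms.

Emil's father's ABO genotype from AB × BO: 1/4 AB, 1/4 AO, 1/4 BB, 1/4 BO.
Crossing each possibility with the mother BO and summing P(type AB): 1/4·1/4 + 1/4·1/4 + 1/4·0 + 1/4·0 = 1/8.

1/8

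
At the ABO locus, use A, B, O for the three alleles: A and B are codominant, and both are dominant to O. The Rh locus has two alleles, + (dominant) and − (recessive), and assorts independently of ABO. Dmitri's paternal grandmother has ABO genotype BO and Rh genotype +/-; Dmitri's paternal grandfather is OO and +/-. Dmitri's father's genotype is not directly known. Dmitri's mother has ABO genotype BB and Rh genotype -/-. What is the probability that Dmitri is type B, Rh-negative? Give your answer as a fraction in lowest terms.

1/2

Dmitri's father's ABO genotype from BO × OO: 1/2 BO, 1/2 OO.
Crossing each possibility with the mother BB and summing P(type B): 1/2·1 + 1/2·1 = 1.
Similarly for Rh via the father's Rh distribution: P(Rh-) = 1/2.
Independent loci: 1 × 1/2 = 1/2.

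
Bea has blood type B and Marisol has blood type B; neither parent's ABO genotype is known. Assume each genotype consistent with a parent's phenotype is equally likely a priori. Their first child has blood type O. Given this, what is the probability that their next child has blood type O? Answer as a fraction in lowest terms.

1/4

Possible genotypes: Bea ∈ {BB, BO}; Marisol ∈ {BB, BO}.
Weight each parental genotype pair by prior × P(type-O child):
  BO × BO: posterior weight 1; P(next child type O) = 1/4.
Weighted sum = 1/4.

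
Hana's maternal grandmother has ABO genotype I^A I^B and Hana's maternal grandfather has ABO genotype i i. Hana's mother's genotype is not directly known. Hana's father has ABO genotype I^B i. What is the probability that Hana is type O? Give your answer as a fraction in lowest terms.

Hana's mother's ABO genotype from I^A I^B × i i: 1/2 I^A i, 1/2 I^B i.
Crossing each possibility with the father I^B i and summing P(type O): 1/2·1/4 + 1/2·1/4 = 1/4.

1/4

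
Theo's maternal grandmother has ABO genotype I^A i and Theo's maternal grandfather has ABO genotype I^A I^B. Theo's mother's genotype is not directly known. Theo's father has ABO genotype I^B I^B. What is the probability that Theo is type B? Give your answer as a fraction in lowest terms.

Theo's mother's ABO genotype from I^A i × I^A I^B: 1/4 I^A I^A, 1/4 I^A I^B, 1/4 I^A i, 1/4 I^B i.
Crossing each possibility with the father I^B I^B and summing P(type B): 1/4·0 + 1/4·1/2 + 1/4·1/2 + 1/4·1 = 1/2.

1/2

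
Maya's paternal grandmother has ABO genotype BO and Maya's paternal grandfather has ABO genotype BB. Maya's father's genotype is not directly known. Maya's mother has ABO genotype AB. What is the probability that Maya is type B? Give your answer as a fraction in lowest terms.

Maya's father's ABO genotype from BO × BB: 1/2 BB, 1/2 BO.
Crossing each possibility with the mother AB and summing P(type B): 1/2·1/2 + 1/2·1/2 = 1/2.

1/2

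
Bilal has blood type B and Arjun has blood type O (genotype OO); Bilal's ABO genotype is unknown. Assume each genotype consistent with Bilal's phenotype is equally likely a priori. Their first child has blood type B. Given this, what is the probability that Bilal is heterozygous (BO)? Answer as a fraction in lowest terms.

Possible genotypes: Bilal ∈ {BB, BO}; Arjun ∈ {OO}.
Weight each parental genotype pair by prior × P(type-B child):
  BB × OO: posterior weight 2/3.
  BO × OO: posterior weight 1/3.
Sum the posterior weight over pairs where Bilal is BO: 1/3.

1/3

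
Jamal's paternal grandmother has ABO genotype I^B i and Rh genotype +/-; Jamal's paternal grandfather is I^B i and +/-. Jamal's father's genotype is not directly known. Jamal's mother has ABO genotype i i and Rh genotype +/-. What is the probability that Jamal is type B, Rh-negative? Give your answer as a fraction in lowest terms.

1/8

Jamal's father's ABO genotype from I^B i × I^B i: 1/4 I^B I^B, 1/2 I^B i, 1/4 i i.
Crossing each possibility with the mother i i and summing P(type B): 1/4·1 + 1/2·1/2 + 1/4·0 = 1/2.
Similarly for Rh via the father's Rh distribution: P(Rh-) = 1/4.
Independent loci: 1/2 × 1/4 = 1/8.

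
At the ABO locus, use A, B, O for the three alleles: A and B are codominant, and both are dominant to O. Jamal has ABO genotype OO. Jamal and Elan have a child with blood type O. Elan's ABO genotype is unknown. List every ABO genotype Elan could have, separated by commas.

AO, BO, OO

For each candidate genotype of Elan, check whether crossing it with OO can produce every observed child phenotype.
  AA → possible child types {A} ✗
  AB → possible child types {A, B} ✗
  AO → possible child types {O, A} ✓
  BB → possible child types {B} ✗
  BO → possible child types {O, B} ✓
  OO → possible child types {O} ✓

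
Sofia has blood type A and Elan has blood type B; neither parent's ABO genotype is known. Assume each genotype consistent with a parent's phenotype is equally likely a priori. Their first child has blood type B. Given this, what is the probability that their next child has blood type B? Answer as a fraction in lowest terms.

Possible genotypes: Sofia ∈ {AA, AO}; Elan ∈ {BB, BO}.
Weight each parental genotype pair by prior × P(type-B child):
  AO × BB: posterior weight 2/3; P(next child type B) = 1/2.
  AO × BO: posterior weight 1/3; P(next child type B) = 1/4.
Weighted sum = 5/12.

5/12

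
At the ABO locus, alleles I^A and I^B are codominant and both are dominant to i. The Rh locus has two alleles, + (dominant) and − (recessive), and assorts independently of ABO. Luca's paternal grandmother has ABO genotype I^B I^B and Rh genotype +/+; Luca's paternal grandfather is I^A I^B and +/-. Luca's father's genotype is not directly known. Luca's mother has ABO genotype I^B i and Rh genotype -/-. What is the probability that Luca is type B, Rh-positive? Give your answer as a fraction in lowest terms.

9/16

Luca's father's ABO genotype from I^B I^B × I^A I^B: 1/2 I^A I^B, 1/2 I^B I^B.
Crossing each possibility with the mother I^B i and summing P(type B): 1/2·1/2 + 1/2·1 = 3/4.
Similarly for Rh via the father's Rh distribution: P(Rh+) = 3/4.
Independent loci: 3/4 × 3/4 = 9/16.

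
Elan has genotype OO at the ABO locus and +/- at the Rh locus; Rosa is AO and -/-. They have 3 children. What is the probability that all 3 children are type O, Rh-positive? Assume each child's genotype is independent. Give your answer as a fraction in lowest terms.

1/64

ABO cross OO × AO → 1/2 O, 1/2 A.
Rh cross +/- × -/- → 1/2 Rh+, 1/2 Rh-; so P(type O, Rh-positive) = 1/2 × 1/2 = 1/4 per child.
All 3 independent: (1/4)^3 = 1/64.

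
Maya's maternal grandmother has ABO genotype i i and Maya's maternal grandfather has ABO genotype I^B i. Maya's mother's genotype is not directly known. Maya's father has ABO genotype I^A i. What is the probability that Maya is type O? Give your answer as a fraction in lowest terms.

Maya's mother's ABO genotype from i i × I^B i: 1/2 I^B i, 1/2 i i.
Crossing each possibility with the father I^A i and summing P(type O): 1/2·1/4 + 1/2·1/2 = 3/8.

3/8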